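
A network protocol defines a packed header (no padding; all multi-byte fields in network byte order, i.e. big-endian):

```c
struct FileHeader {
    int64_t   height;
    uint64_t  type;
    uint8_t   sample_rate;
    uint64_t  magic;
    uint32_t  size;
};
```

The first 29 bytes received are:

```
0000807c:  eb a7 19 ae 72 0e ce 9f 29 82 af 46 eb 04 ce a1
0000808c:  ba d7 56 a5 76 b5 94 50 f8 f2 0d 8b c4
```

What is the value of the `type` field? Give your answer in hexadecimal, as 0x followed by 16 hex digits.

0x2982AF46EB04CEA1

`type` follows `height` (8 bytes), so it starts at byte offset 8 and occupies 8 bytes.
Bytes at offsets 8..15: 29 82 AF 46 EB 04 CE A1.
Big-endian stores the most-significant byte at the lowest address.
The bytes are already most-significant first: 0x2982AF46EB04CEA1.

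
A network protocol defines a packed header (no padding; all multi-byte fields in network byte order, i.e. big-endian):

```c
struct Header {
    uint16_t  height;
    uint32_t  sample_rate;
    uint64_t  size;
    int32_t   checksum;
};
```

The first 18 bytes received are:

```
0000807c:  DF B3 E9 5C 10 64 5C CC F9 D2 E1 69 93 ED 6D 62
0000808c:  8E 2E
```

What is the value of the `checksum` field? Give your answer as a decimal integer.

`checksum` follows `height` (2 B), `sample_rate` (4 B), `size` (8 B), so it starts at offset 2 + 4 + 8 = 14 and occupies 4 bytes.
Bytes at offsets 14..17: 6D 62 8E 2E.
In big-endian order the high byte comes first in memory.
The bytes are already most-significant first: 0x6D628E2E.
0x6D628E2E = 1835175470.

1835175470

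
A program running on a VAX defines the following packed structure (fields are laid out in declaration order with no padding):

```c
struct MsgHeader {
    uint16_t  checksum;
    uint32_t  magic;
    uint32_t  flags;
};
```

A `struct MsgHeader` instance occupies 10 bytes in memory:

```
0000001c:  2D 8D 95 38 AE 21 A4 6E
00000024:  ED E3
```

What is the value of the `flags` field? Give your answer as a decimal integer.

3823988388

`flags` follows `checksum` (2 B), `magic` (4 B), so it starts at offset 2 + 4 = 6 and occupies 4 bytes.
Bytes at offsets 6..9: A4 6E ED E3.
In little-endian order the low byte comes first in memory.
Reassemble most-significant byte first: E3 ED 6E A4 → 0xE3ED6EA4.
0xE3ED6EA4 = 3823988388.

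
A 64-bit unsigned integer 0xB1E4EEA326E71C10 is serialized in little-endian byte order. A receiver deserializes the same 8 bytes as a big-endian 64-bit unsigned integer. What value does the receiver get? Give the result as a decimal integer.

Stored little-endian, the bytes at ascending addresses are 10 1C E7 26 A3 EE E4 B1.
Read back as big-endian, the last byte is least significant, giving 0x101CE726A3EEE4B1.
0x101CE726A3EEE4B1 = 1161056957099861169.

1161056957099861169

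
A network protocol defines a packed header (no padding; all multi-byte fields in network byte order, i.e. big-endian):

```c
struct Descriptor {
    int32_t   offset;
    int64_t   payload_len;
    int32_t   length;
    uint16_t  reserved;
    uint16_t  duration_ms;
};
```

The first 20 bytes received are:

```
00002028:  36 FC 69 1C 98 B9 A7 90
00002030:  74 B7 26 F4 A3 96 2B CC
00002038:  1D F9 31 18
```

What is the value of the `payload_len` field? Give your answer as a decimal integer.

-7441732670377744652

`payload_len` follows `offset` (4 bytes), so it starts at byte offset 4 and occupies 8 bytes.
Bytes at offsets 4..11: 98 B9 A7 90 74 B7 26 F4.
Big-endian: lowest address holds the most-significant byte.
The bytes are already most-significant first: 0x98B9A79074B726F4.
Top bit is set, so as a signed 64-bit value this is 0x98B9A79074B726F4 − 2^64 = -7441732670377744652.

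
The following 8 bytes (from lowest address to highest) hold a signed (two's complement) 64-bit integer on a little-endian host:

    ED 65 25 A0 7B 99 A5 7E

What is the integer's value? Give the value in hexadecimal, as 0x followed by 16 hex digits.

0x7EA5997BA02565ED

In little-endian order the low byte comes first in memory.
Reassemble most-significant byte first: 7E A5 99 7B A0 25 65 ED → 0x7EA5997BA02565ED.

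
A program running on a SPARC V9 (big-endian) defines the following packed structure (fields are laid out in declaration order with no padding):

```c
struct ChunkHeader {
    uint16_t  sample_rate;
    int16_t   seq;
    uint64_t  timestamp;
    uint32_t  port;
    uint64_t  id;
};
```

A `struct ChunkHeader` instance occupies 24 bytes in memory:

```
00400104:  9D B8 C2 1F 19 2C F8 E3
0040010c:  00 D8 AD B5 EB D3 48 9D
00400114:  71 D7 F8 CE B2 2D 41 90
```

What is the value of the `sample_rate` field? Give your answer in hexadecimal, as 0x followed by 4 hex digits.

`sample_rate` is the first field, at byte offset 0, occupying 2 bytes.
Bytes at offsets 0..1: 9D B8.
Big-endian: lowest address holds the most-significant byte.
The bytes are already most-significant first: 0x9DB8.

0x9DB8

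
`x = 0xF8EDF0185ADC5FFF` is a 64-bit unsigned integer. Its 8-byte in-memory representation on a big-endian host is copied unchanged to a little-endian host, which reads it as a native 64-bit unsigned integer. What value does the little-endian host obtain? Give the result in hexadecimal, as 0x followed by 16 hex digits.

0xFF5FDC5A18F0EDF8

Stored big-endian, the bytes at ascending addresses are F8 ED F0 18 5A DC 5F FF.
Read back as little-endian, the first byte is least significant, giving 0xFF5FDC5A18F0EDF8.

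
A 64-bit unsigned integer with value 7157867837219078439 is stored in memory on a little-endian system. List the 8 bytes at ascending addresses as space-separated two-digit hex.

7157867837219078439 in hexadecimal, padded to 64 bits, is 0x6355DADFBAA30127.
Split into bytes (most-significant first): 63 55 DA DF BA A3 01 27.
Little-endian: lowest address holds the least-significant byte.
So at ascending addresses the bytes are 27 01 A3 BA DF DA 55 63.

27 01 A3 BA DF DA 55 63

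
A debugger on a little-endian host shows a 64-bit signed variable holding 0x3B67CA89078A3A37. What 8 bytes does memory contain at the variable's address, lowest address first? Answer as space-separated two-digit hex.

Split into bytes (most-significant first): 3B 67 CA 89 07 8A 3A 37.
Little-endian: lowest address holds the least-significant byte.
So at ascending addresses the bytes are 37 3A 8A 07 89 CA 67 3B.

37 3A 8A 07 89 CA 67 3B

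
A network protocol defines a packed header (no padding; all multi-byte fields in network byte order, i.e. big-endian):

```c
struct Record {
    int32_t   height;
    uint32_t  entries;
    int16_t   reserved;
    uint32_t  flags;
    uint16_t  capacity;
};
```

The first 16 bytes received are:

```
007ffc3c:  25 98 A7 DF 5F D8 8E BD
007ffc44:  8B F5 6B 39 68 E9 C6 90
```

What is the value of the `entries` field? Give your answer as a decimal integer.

`entries` follows `height` (4 bytes), so it starts at byte offset 4 and occupies 4 bytes.
Bytes at offsets 4..7: 5F D8 8E BD.
Big-endian: lowest address holds the most-significant byte.
The bytes are already most-significant first: 0x5FD88EBD.
0x5FD88EBD = 1608027837.

1608027837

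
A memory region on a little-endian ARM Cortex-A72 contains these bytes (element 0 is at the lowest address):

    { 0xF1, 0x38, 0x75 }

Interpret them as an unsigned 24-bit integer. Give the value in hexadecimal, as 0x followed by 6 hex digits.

0x7538F1

In little-endian order the low byte comes first in memory.
Reassemble most-significant byte first: 75 38 F1 → 0x7538F1.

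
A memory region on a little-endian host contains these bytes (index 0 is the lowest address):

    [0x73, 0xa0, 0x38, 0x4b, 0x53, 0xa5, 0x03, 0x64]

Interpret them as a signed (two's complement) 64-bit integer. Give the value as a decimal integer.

Little-endian stores the least-significant byte at the lowest address.
Reassemble most-significant byte first: 64 03 A5 53 4B 38 A0 73 → 0x6403A5534B38A073.
0x6403A5534B38A073 = 7206785605885796467.

7206785605885796467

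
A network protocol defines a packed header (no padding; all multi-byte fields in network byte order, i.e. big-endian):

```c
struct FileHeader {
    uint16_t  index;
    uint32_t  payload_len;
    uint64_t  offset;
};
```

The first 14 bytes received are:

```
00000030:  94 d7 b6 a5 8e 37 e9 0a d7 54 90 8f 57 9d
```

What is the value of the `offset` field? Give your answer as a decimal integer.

`offset` follows `index` (2 B), `payload_len` (4 B), so it starts at offset 2 + 4 = 6 and occupies 8 bytes.
Bytes at offsets 6..13: E9 0A D7 54 90 8F 57 9D.
Big-endian stores the most-significant byte at the lowest address.
The bytes are already most-significant first: 0xE90AD754908F579D.
0xE90AD754908F579D = 16792470918806853533.

16792470918806853533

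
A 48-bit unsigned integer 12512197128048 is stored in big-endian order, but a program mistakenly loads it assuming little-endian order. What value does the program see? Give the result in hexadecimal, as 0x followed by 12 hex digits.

0x70AF1039610B

12512197128048 in 48-bit hexadecimal is 0x0B613910AF70.
Stored big-endian, the bytes at ascending addresses are 0B 61 39 10 AF 70.
Read back as little-endian, the first byte is least significant, giving 0x70AF1039610B.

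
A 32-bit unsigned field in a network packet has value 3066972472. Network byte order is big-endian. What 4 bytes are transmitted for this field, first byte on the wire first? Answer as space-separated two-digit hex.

3066972472 in hexadecimal, padded to 32 bits, is 0xB6CE4938.
Split into bytes (most-significant first): B6 CE 49 38.
Big-endian: lowest address holds the most-significant byte.
So the memory order matches the most-significant-first order: B6 CE 49 38.

B6 CE 49 38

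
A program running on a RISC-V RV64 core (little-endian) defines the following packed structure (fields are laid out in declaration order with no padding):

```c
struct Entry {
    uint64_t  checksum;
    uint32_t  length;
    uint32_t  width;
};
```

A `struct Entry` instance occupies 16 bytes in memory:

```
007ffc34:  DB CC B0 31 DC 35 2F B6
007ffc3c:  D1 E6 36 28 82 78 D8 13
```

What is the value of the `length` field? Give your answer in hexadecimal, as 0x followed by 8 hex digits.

`length` follows `checksum` (8 bytes), so it starts at byte offset 8 and occupies 4 bytes.
Bytes at offsets 8..11: D1 E6 36 28.
Little-endian: lowest address holds the least-significant byte.
Reassemble most-significant byte first: 28 36 E6 D1 → 0x2836E6D1.

0x2836E6D1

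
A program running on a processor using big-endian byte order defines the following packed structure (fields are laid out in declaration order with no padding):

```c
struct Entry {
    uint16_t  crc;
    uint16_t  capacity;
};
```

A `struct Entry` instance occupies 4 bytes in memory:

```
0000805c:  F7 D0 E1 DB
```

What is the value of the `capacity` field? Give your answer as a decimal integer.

`capacity` follows `crc` (2 bytes), so it starts at byte offset 2 and occupies 2 bytes.
Bytes at offsets 2..3: E1 DB.
In big-endian order the high byte comes first in memory.
The bytes are already most-significant first: 0xE1DB.
0xE1DB = 57819.

57819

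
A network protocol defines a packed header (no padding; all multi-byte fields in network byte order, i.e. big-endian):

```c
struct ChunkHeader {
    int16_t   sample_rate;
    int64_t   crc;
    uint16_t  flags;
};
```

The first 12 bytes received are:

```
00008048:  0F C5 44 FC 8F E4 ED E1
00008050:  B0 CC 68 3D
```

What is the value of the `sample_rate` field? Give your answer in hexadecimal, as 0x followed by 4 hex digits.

0x0FC5

`sample_rate` is the first field, at byte offset 0, occupying 2 bytes.
Bytes at offsets 0..1: 0F C5.
Big-endian: lowest address holds the most-significant byte.
The bytes are already most-significant first: 0x0FC5.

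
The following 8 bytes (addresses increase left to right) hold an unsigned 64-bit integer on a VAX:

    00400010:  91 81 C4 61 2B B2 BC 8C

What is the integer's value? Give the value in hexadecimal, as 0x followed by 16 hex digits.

0x8CBCB22B61C48191

Little-endian: lowest address holds the least-significant byte.
Reassemble most-significant byte first: 8C BC B2 2B 61 C4 81 91 → 0x8CBCB22B61C48191.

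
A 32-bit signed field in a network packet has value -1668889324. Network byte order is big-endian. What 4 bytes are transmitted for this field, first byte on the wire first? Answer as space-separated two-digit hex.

9C 86 C5 14

Two's complement of -1668889324 in 32 bits: 1668889324 = 0x63793AEC; invert → 0x9C86C513; add 1 → 0x9C86C514.
Split into bytes (most-significant first): 9C 86 C5 14.
In big-endian order the high byte comes first in memory.
So the memory order matches the most-significant-first order: 9C 86 C5 14.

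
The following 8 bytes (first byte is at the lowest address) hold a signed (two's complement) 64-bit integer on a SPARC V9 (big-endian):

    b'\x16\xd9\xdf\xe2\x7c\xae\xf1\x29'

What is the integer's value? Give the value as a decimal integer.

1646593302628069673

In big-endian order the high byte comes first in memory.
The bytes are already most-significant first: 0x16D9DFE27CAEF129.
0x16D9DFE27CAEF129 = 1646593302628069673.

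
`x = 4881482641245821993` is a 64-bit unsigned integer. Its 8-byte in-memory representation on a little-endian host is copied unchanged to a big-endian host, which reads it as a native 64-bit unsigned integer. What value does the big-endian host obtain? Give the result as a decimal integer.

4881482641245821993 in 64-bit hexadecimal is 0x43BE829958B15C29.
Stored little-endian, the bytes at ascending addresses are 29 5C B1 58 99 82 BE 43.
Read back as big-endian, the last byte is least significant, giving 0x295CB1589982BE43.
0x295CB1589982BE43 = 2980452047503146563.

2980452047503146563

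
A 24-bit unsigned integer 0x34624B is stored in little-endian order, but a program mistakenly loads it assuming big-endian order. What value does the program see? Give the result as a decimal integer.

4940340

Stored little-endian, the bytes at ascending addresses are 4B 62 34.
Read back as big-endian, the last byte is least significant, giving 0x4B6234.
0x4B6234 = 4940340.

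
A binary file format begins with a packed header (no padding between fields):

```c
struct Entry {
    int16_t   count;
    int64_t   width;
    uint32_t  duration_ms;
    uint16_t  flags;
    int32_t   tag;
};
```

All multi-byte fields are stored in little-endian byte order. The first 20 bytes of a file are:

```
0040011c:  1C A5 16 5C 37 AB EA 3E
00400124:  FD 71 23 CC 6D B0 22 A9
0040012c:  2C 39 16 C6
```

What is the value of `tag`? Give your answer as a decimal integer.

`tag` follows `count` (2 B), `width` (8 B), `duration_ms` (4 B), `flags` (2 B), so it starts at offset 2 + 8 + 4 + 2 = 16 and occupies 4 bytes.
Bytes at offsets 16..19: 2C 39 16 C6.
Little-endian: lowest address holds the least-significant byte.
Reassemble most-significant byte first: C6 16 39 2C → 0xC616392C.
Top bit is set, so as a signed 32-bit value this is 0xC616392C − 2^32 = -971622100.

-971622100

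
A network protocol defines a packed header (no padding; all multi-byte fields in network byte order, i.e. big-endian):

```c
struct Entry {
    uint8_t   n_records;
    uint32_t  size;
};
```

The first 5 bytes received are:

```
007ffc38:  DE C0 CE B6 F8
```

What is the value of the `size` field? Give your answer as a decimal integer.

3234772728

`size` follows `n_records` (1 byte), so it starts at byte offset 1 and occupies 4 bytes.
Bytes at offsets 1..4: C0 CE B6 F8.
In big-endian order the high byte comes first in memory.
The bytes are already most-significant first: 0xC0CEB6F8.
0xC0CEB6F8 = 3234772728.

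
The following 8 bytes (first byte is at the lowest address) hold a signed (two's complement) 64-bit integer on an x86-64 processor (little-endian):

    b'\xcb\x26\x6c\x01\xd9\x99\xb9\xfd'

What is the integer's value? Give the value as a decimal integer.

Little-endian: lowest address holds the least-significant byte.
Reassemble most-significant byte first: FD B9 99 D9 01 6C 26 CB → 0xFDB999D9016C26CB.
Top bit is set, so as a signed 64-bit value this is 0xFDB999D9016C26CB − 2^64 = -163930754111494453.

-163930754111494453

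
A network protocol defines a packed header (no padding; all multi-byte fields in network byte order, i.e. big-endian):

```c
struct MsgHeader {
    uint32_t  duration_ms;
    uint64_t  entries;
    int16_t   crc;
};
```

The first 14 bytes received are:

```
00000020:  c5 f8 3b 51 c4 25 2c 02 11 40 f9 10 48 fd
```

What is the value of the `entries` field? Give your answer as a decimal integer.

14133751392963197200

`entries` follows `duration_ms` (4 bytes), so it starts at byte offset 4 and occupies 8 bytes.
Bytes at offsets 4..11: C4 25 2C 02 11 40 F9 10.
Big-endian stores the most-significant byte at the lowest address.
The bytes are already most-significant first: 0xC4252C021140F910.
0xC4252C021140F910 = 14133751392963197200.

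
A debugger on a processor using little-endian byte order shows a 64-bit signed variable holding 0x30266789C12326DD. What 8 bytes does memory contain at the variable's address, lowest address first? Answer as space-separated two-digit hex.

Split into bytes (most-significant first): 30 26 67 89 C1 23 26 DD.
Little-endian stores the least-significant byte at the lowest address.
So at ascending addresses the bytes are DD 26 23 C1 89 67 26 30.

DD 26 23 C1 89 67 26 30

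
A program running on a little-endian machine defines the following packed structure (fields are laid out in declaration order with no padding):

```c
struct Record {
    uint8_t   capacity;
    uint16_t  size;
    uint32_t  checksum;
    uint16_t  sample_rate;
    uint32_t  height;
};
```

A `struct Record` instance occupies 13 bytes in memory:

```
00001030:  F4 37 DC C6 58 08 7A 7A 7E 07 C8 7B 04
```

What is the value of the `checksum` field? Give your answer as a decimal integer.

2047367366

`checksum` follows `capacity` (1 B), `size` (2 B), so it starts at offset 1 + 2 = 3 and occupies 4 bytes.
Bytes at offsets 3..6: C6 58 08 7A.
Little-endian stores the least-significant byte at the lowest address.
Reassemble most-significant byte first: 7A 08 58 C6 → 0x7A0858C6.
0x7A0858C6 = 2047367366.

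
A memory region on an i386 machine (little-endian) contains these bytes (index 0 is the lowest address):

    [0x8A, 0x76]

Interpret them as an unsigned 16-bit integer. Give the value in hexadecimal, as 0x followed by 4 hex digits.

Little-endian: lowest address holds the least-significant byte.
Reassemble most-significant byte first: 76 8A → 0x768A.

0x768A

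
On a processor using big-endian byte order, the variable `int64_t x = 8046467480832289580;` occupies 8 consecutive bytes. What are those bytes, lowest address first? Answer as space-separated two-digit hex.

8046467480832289580 in hexadecimal, padded to 64 bits, is 0x6FAACB8AB3BDAB2C.
Split into bytes (most-significant first): 6F AA CB 8A B3 BD AB 2C.
In big-endian order the high byte comes first in memory.
So the memory order matches the most-significant-first order: 6F AA CB 8A B3 BD AB 2C.

6F AA CB 8A B3 BD AB 2C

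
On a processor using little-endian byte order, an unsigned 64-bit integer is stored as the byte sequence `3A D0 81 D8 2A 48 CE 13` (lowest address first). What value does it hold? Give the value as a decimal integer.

1427157480781238330

Little-endian: lowest address holds the least-significant byte.
Reassemble most-significant byte first: 13 CE 48 2A D8 81 D0 3A → 0x13CE482AD881D03A.
0x13CE482AD881D03A = 1427157480781238330.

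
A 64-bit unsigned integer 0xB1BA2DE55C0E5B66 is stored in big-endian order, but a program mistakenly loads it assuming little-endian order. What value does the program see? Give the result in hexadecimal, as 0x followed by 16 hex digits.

Stored big-endian, the bytes at ascending addresses are B1 BA 2D E5 5C 0E 5B 66.
Read back as little-endian, the first byte is least significant, giving 0x665B0E5CE52DBAB1.

0x665B0E5CE52DBAB1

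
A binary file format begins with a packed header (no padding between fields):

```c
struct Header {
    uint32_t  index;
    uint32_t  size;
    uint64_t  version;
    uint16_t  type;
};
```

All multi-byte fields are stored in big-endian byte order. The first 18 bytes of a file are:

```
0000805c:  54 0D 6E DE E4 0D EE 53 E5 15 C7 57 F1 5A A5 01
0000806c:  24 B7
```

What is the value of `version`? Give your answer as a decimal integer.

16507319189721752833

`version` follows `index` (4 B), `size` (4 B), so it starts at offset 4 + 4 = 8 and occupies 8 bytes.
Bytes at offsets 8..15: E5 15 C7 57 F1 5A A5 01.
Big-endian: lowest address holds the most-significant byte.
The bytes are already most-significant first: 0xE515C757F15AA501.
0xE515C757F15AA501 = 16507319189721752833.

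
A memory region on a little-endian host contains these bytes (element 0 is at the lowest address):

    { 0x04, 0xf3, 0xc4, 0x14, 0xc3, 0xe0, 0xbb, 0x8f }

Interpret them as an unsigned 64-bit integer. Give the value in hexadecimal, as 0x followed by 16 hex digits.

0x8FBBE0C314C4F304

Little-endian stores the least-significant byte at the lowest address.
Reassemble most-significant byte first: 8F BB E0 C3 14 C4 F3 04 → 0x8FBBE0C314C4F304.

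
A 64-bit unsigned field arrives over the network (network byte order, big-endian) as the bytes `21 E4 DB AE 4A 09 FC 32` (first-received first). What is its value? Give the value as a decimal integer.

2442318439554612274

In big-endian order the high byte comes first in memory.
The bytes are already most-significant first: 0x21E4DBAE4A09FC32.
0x21E4DBAE4A09FC32 = 2442318439554612274.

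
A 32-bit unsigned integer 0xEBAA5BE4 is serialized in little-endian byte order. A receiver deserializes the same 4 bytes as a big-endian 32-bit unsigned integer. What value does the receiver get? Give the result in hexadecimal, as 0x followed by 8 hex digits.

Stored little-endian, the bytes at ascending addresses are E4 5B AA EB.
Read back as big-endian, the last byte is least significant, giving 0xE45BAAEB.

0xE45BAAEB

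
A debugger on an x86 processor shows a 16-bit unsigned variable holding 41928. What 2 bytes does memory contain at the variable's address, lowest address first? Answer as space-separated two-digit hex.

41928 in hexadecimal, padded to 16 bits, is 0xA3C8.
Split into bytes (most-significant first): A3 C8.
Little-endian: lowest address holds the least-significant byte.
So at ascending addresses the bytes are C8 A3.

C8 A3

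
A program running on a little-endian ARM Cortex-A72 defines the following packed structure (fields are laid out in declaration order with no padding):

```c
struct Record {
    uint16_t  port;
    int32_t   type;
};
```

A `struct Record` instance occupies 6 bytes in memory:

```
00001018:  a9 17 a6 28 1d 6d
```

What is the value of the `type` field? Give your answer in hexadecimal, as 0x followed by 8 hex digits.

`type` follows `port` (2 bytes), so it starts at byte offset 2 and occupies 4 bytes.
Bytes at offsets 2..5: A6 28 1D 6D.
Little-endian stores the least-significant byte at the lowest address.
Reassemble most-significant byte first: 6D 1D 28 A6 → 0x6D1D28A6.

0x6D1D28A6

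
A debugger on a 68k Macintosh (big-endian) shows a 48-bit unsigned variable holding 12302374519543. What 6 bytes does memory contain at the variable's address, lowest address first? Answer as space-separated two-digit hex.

0B 30 5E A9 C2 F7

12302374519543 in hexadecimal, padded to 48 bits, is 0x0B305EA9C2F7.
Split into bytes (most-significant first): 0B 30 5E A9 C2 F7.
Big-endian stores the most-significant byte at the lowest address.
So the memory order matches the most-significant-first order: 0B 30 5E A9 C2 F7.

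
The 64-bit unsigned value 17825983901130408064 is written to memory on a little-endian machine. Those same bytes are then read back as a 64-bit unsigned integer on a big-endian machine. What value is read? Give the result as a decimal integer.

17825983901130408064 in 64-bit hexadecimal is 0xF7629DE976B5C080.
Stored little-endian, the bytes at ascending addresses are 80 C0 B5 76 E9 9D 62 F7.
Read back as big-endian, the last byte is least significant, giving 0x80C0B576E99D62F7.
0x80C0B576E99D62F7 = 9277614754713395959.

9277614754713395959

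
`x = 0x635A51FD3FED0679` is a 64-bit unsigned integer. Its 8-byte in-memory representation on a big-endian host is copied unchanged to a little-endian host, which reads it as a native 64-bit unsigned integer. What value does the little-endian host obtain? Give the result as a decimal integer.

8720918587538233955

Stored big-endian, the bytes at ascending addresses are 63 5A 51 FD 3F ED 06 79.
Read back as little-endian, the first byte is least significant, giving 0x7906ED3FFD515A63.
0x7906ED3FFD515A63 = 8720918587538233955.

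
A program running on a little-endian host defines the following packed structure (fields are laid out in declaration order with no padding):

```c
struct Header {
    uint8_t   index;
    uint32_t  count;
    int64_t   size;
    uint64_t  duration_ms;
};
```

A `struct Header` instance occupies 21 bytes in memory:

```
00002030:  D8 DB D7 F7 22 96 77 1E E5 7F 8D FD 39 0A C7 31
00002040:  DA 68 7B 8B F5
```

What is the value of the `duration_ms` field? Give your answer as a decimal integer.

`duration_ms` follows `index` (1 B), `count` (4 B), `size` (8 B), so it starts at offset 1 + 4 + 8 = 13 and occupies 8 bytes.
Bytes at offsets 13..20: 0A C7 31 DA 68 7B 8B F5.
Little-endian stores the least-significant byte at the lowest address.
Reassemble most-significant byte first: F5 8B 7B 68 DA 31 C7 0A → 0xF58B7B68DA31C70A.
0xF58B7B68DA31C70A = 17693371251322636042.

17693371251322636042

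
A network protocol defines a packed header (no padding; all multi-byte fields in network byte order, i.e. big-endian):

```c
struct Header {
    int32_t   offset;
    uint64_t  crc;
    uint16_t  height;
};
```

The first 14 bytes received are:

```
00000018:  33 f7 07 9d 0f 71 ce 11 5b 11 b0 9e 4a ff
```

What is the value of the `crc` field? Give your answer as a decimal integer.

`crc` follows `offset` (4 bytes), so it starts at byte offset 4 and occupies 8 bytes.
Bytes at offsets 4..11: 0F 71 CE 11 5B 11 B0 9E.
Big-endian: lowest address holds the most-significant byte.
The bytes are already most-significant first: 0x0F71CE115B11B09E.
0x0F71CE115B11B09E = 1112897156874875038.

1112897156874875038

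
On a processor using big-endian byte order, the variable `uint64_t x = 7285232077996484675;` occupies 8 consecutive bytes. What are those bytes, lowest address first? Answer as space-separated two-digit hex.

65 1A 57 F9 E3 42 E8 43

7285232077996484675 in hexadecimal, padded to 64 bits, is 0x651A57F9E342E843.
Split into bytes (most-significant first): 65 1A 57 F9 E3 42 E8 43.
Big-endian stores the most-significant byte at the lowest address.
So the memory order matches the most-significant-first order: 65 1A 57 F9 E3 42 E8 43.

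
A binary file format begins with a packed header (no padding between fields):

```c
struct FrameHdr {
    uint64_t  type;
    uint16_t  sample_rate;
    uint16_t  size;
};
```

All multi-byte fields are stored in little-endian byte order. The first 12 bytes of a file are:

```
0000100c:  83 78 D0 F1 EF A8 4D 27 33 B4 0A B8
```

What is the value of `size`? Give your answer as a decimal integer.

`size` follows `type` (8 B), `sample_rate` (2 B), so it starts at offset 8 + 2 = 10 and occupies 2 bytes.
Bytes at offsets 10..11: 0A B8.
Little-endian stores the least-significant byte at the lowest address.
Reassemble most-significant byte first: B8 0A → 0xB80A.
0xB80A = 47114.

47114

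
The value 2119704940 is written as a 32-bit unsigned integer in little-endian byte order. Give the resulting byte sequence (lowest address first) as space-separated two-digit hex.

2119704940 in hexadecimal, padded to 32 bits, is 0x7E58216C.
Split into bytes (most-significant first): 7E 58 21 6C.
In little-endian order the low byte comes first in memory.
So at ascending addresses the bytes are 6C 21 58 7E.

6C 21 58 7E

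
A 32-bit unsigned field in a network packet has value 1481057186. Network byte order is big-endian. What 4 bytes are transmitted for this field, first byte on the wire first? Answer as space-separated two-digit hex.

58 47 23 A2

1481057186 in hexadecimal, padded to 32 bits, is 0x584723A2.
Split into bytes (most-significant first): 58 47 23 A2.
Big-endian: lowest address holds the most-significant byte.
So the memory order matches the most-significant-first order: 58 47 23 A2.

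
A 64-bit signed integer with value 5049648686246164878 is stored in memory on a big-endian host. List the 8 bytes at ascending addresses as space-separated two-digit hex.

46 13 F4 B9 D8 38 79 8E

5049648686246164878 in hexadecimal, padded to 64 bits, is 0x4613F4B9D838798E.
Split into bytes (most-significant first): 46 13 F4 B9 D8 38 79 8E.
In big-endian order the high byte comes first in memory.
So the memory order matches the most-significant-first order: 46 13 F4 B9 D8 38 79 8E.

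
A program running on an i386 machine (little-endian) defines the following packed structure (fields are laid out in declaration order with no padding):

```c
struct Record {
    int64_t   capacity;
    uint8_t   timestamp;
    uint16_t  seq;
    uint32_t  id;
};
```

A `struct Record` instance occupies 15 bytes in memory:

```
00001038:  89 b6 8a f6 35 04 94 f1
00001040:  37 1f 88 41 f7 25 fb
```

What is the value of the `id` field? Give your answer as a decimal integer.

4213569345

`id` follows `capacity` (8 B), `timestamp` (1 B), `seq` (2 B), so it starts at offset 8 + 1 + 2 = 11 and occupies 4 bytes.
Bytes at offsets 11..14: 41 F7 25 FB.
In little-endian order the low byte comes first in memory.
Reassemble most-significant byte first: FB 25 F7 41 → 0xFB25F741.
0xFB25F741 = 4213569345.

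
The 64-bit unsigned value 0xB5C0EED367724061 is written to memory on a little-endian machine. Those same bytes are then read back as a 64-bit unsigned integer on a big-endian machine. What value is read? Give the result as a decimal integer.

7007726810451329205

Stored little-endian, the bytes at ascending addresses are 61 40 72 67 D3 EE C0 B5.
Read back as big-endian, the last byte is least significant, giving 0x61407267D3EEC0B5.
0x61407267D3EEC0B5 = 7007726810451329205.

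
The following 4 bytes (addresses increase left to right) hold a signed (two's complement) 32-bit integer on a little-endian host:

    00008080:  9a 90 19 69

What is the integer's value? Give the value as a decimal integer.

1763283098

Little-endian: lowest address holds the least-significant byte.
Reassemble most-significant byte first: 69 19 90 9A → 0x6919909A.
0x6919909A = 1763283098.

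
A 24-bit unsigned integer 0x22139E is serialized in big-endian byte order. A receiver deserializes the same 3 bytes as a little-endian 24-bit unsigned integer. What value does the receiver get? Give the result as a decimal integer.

Stored big-endian, the bytes at ascending addresses are 22 13 9E.
Read back as little-endian, the first byte is least significant, giving 0x9E1322.
0x9E1322 = 10359586.

10359586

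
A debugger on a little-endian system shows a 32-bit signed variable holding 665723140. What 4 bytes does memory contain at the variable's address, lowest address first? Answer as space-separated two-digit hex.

665723140 in hexadecimal, padded to 32 bits, is 0x27AE2104.
Split into bytes (most-significant first): 27 AE 21 04.
Little-endian: lowest address holds the least-significant byte.
So at ascending addresses the bytes are 04 21 AE 27.

04 21 AE 27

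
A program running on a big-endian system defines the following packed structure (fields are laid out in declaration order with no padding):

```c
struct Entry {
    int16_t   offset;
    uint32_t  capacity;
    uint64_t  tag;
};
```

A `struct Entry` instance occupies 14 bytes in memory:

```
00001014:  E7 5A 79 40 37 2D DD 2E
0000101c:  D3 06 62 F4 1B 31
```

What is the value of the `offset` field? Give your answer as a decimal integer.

-6310

`offset` is the first field, at byte offset 0, occupying 2 bytes.
Bytes at offsets 0..1: E7 5A.
Big-endian stores the most-significant byte at the lowest address.
The bytes are already most-significant first: 0xE75A.
Top bit is set, so as a signed 16-bit value this is 0xE75A − 2^16 = -6310.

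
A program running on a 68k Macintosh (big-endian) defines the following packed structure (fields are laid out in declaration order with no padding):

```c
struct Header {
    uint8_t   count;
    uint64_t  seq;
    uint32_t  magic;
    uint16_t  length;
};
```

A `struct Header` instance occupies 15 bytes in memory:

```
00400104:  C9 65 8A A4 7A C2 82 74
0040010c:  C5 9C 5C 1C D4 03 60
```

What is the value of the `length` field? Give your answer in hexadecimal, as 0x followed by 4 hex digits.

0x0360

`length` follows `count` (1 B), `seq` (8 B), `magic` (4 B), so it starts at offset 1 + 8 + 4 = 13 and occupies 2 bytes.
Bytes at offsets 13..14: 03 60.
Big-endian: lowest address holds the most-significant byte.
The bytes are already most-significant first: 0x0360.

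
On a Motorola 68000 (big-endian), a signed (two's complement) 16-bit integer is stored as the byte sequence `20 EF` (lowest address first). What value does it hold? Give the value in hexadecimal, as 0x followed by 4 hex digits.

0x20EF

Big-endian stores the most-significant byte at the lowest address.
The bytes are already most-significant first: 0x20EF.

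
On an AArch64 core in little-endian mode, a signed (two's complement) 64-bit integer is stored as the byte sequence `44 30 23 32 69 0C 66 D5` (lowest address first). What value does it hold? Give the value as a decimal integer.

-3069752450054148028

Little-endian stores the least-significant byte at the lowest address.
Reassemble most-significant byte first: D5 66 0C 69 32 23 30 44 → 0xD5660C6932233044.
Top bit is set, so as a signed 64-bit value this is 0xD5660C6932233044 − 2^64 = -3069752450054148028.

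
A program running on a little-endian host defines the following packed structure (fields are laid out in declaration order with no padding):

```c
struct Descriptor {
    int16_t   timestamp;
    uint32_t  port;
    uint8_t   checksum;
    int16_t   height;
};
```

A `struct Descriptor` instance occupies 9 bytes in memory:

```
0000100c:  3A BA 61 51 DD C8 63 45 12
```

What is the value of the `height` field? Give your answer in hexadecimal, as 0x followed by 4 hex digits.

0x1245

`height` follows `timestamp` (2 B), `port` (4 B), `checksum` (1 B), so it starts at offset 2 + 4 + 1 = 7 and occupies 2 bytes.
Bytes at offsets 7..8: 45 12.
In little-endian order the low byte comes first in memory.
Reassemble most-significant byte first: 12 45 → 0x1245.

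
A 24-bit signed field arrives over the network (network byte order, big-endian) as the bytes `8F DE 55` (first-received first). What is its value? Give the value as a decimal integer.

-7348651

In big-endian order the high byte comes first in memory.
The bytes are already most-significant first: 0x8FDE55.
Top bit is set, so as a signed 24-bit value this is 0x8FDE55 − 2^24 = -7348651.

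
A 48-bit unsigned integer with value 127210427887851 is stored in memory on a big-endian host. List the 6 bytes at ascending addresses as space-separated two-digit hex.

73 B2 7C 5D B0 EB

127210427887851 in hexadecimal, padded to 48 bits, is 0x73B27C5DB0EB.
Split into bytes (most-significant first): 73 B2 7C 5D B0 EB.
Big-endian: lowest address holds the most-significant byte.
So the memory order matches the most-significant-first order: 73 B2 7C 5D B0 EB.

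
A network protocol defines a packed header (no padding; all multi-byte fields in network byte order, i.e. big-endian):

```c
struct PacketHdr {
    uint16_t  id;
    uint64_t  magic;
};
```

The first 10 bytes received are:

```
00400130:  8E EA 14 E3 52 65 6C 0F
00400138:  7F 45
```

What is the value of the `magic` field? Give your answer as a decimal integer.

`magic` follows `id` (2 bytes), so it starts at byte offset 2 and occupies 8 bytes.
Bytes at offsets 2..9: 14 E3 52 65 6C 0F 7F 45.
Big-endian stores the most-significant byte at the lowest address.
The bytes are already most-significant first: 0x14E352656C0F7F45.
0x14E352656C0F7F45 = 1505137296030007109.

1505137296030007109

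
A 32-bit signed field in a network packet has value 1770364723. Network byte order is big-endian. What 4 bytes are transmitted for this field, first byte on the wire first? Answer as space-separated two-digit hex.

1770364723 in hexadecimal, padded to 32 bits, is 0x69859F33.
Split into bytes (most-significant first): 69 85 9F 33.
Big-endian stores the most-significant byte at the lowest address.
So the memory order matches the most-significant-first order: 69 85 9F 33.

69 85 9F 33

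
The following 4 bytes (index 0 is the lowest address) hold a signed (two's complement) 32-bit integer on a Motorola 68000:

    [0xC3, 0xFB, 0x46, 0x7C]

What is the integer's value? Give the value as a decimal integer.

-1006942596

In big-endian order the high byte comes first in memory.
The bytes are already most-significant first: 0xC3FB467C.
Top bit is set, so as a signed 32-bit value this is 0xC3FB467C − 2^32 = -1006942596.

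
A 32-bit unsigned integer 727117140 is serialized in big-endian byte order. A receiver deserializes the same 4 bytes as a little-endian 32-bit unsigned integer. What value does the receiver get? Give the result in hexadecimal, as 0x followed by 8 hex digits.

727117140 in 32-bit hexadecimal is 0x2B56ED54.
Stored big-endian, the bytes at ascending addresses are 2B 56 ED 54.
Read back as little-endian, the first byte is least significant, giving 0x54ED562B.

0x54ED562B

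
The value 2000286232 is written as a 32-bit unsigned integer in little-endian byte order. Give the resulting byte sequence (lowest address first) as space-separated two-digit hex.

2000286232 in hexadecimal, padded to 32 bits, is 0x7739F218.
Split into bytes (most-significant first): 77 39 F2 18.
In little-endian order the low byte comes first in memory.
So at ascending addresses the bytes are 18 F2 39 77.

18 F2 39 77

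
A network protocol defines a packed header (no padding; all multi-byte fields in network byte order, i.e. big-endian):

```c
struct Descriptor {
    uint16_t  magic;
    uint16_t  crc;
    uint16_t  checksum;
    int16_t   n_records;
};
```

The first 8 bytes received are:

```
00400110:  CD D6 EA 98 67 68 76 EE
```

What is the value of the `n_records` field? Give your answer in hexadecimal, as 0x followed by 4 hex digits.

0x76EE

`n_records` follows `magic` (2 B), `crc` (2 B), `checksum` (2 B), so it starts at offset 2 + 2 + 2 = 6 and occupies 2 bytes.
Bytes at offsets 6..7: 76 EE.
Big-endian: lowest address holds the most-significant byte.
The bytes are already most-significant first: 0x76EE.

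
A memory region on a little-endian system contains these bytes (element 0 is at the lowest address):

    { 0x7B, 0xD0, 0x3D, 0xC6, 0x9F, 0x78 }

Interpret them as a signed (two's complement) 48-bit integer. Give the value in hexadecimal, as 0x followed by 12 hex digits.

0x789FC63DD07B

In little-endian order the low byte comes first in memory.
Reassemble most-significant byte first: 78 9F C6 3D D0 7B → 0x789FC63DD07B.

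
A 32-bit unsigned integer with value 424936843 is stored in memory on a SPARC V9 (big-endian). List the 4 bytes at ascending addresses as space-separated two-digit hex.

19 54 05 8B

424936843 in hexadecimal, padded to 32 bits, is 0x1954058B.
Split into bytes (most-significant first): 19 54 05 8B.
Big-endian stores the most-significant byte at the lowest address.
So the memory order matches the most-significant-first order: 19 54 05 8B.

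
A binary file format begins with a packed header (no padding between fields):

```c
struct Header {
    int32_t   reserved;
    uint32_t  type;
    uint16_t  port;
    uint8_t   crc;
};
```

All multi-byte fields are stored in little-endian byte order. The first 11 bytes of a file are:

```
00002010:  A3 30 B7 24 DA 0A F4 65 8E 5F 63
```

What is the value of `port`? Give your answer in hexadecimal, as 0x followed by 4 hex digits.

0x5F8E

`port` follows `reserved` (4 B), `type` (4 B), so it starts at offset 4 + 4 = 8 and occupies 2 bytes.
Bytes at offsets 8..9: 8E 5F.
In little-endian order the low byte comes first in memory.
Reassemble most-significant byte first: 5F 8E → 0x5F8E.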